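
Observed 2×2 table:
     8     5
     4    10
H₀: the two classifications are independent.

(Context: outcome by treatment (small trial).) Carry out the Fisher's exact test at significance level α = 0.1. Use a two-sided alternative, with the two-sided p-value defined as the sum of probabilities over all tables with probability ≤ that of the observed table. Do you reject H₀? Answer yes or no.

Margins: r₁=13, r₂=14, c₁=12, c₂=15, n=27
p_obs = C(13,8)·C(14,4)/C(27,12); sum pmf over tables with pmf ≤ p_obs
p-value (two-sided) = 0.12835
At α=0.1: p ≥ α → fail to reject H₀

reject H₀: no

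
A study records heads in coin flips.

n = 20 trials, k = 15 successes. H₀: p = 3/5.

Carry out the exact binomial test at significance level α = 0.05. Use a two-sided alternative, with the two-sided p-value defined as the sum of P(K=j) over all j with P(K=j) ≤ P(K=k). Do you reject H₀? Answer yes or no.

Exact binomial: n=20, k=15, p₀=3/5=0.6000
P(X=j) = C(n,j)·p₀^j·(1−p₀)^(n−j); p = Σ P(X=j) over j with P(X=j) ≤ P(X=15)
p-value (two-sided) = 0.25312
At α=0.05: p ≥ α → fail to reject H₀

reject H₀: no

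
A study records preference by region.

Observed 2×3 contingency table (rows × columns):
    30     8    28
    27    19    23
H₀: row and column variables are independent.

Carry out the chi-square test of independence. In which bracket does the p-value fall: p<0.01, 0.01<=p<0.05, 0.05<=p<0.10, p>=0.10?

Row totals [66, 69], col totals [57, 27, 51], n=135
χ² = (30−27.87)²/27.87 + (8−13.20)²/13.20 + (28−24.93)²/24.93 + (27−29.13)²/29.13 + (19−13.80)²/13.80 + (23−26.07)²/26.07 = 5.0654
df = 2
p-value (upper-tail) = 0.07944
→ bracket: 0.05<=p<0.10

p-value bracket: 0.05<=p<0.10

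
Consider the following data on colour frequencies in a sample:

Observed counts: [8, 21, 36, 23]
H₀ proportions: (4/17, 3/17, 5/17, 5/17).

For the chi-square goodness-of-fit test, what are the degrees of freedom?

degrees of freedom = 3

df = k − 1 = 4 − 1 = 3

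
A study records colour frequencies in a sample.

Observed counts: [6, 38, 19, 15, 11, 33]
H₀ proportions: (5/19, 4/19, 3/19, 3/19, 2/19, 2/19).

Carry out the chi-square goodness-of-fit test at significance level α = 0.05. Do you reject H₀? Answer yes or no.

n = 122; E_i = n·p_i = [32.11, 25.68, 19.26, 19.26, 12.84, 12.84]
χ² = (6−32.11)²/32.11 + (38−25.68)²/25.68 + (19−19.26)²/19.26 + (15−19.26)²/19.26 + (11−12.84)²/12.84 + (33−12.84)²/12.84 = 59.9847
df = 5
p-value (upper-tail) = 0.00000
At α=0.05: p < α → reject H₀

reject H₀: yes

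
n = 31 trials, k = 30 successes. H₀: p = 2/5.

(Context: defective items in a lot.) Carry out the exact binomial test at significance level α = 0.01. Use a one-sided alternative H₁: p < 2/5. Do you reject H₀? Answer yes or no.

Exact binomial: n=31, k=30, p₀=2/5=0.4000
P(X≤30) from Σ C(n,i)·p₀^i·(1−p₀)^(n−i)
p-value (one-sided, H₁ less) = 1.00000
At α=0.01: p ≥ α → fail to reject H₀

reject H₀: no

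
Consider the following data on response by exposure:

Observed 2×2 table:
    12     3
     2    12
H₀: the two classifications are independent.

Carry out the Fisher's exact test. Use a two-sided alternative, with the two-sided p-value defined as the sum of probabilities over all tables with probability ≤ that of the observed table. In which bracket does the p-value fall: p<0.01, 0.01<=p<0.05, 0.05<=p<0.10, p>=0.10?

Margins: r₁=15, r₂=14, c₁=14, c₂=15, n=29
p_obs = C(15,12)·C(14,2)/C(29,14); sum pmf over tables with pmf ≤ p_obs
p-value (two-sided) = 0.00068
→ bracket: p<0.01

p-value bracket: p<0.01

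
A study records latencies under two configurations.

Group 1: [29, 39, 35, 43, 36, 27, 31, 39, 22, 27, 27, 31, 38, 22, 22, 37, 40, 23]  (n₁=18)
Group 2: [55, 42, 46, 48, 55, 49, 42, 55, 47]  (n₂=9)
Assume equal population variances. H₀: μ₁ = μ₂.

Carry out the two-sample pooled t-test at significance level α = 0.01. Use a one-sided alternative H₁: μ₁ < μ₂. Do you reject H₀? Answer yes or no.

x̄₁=31.556, s₁=6.998, n₁=18
x̄₂=48.778, s₂=5.239, n₂=9
s_p² = [17·6.998² + 8·5.239²]/25 = 42.0800
SE = √(s_p²·(1/18+1/9)) = 2.6483
t = (31.556−48.778)/2.6483 = -6.5032
df = 25
p-value (one-sided, H₁ less) = 0.00000
At α=0.01: p < α → reject H₀

reject H₀: yes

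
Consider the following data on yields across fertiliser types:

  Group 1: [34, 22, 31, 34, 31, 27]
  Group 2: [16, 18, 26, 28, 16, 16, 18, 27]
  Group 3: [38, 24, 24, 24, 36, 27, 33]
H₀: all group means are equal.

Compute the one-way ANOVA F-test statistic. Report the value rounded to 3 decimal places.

test statistic = 6.775

Group means [29.83, 20.62, 29.43], grand mean 26.190
SSB = Σnᵢ(x̄ᵢ−x̄)² = 400.815; SSW = ΣΣ(x−x̄ᵢ)² = 532.423
MSB = 400.815/2 = 200.4077; MSW = 532.423/18 = 29.5790
F = MSB/MSW = 6.7753
df = (2, 18)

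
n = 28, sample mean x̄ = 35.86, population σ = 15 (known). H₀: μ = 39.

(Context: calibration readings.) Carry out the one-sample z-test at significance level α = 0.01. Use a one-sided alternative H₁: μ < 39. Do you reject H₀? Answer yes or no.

reject H₀: no

SE = σ/√n = 15/√28 = 2.8347
z = (x̄−μ₀)/SE = (35.86−39)/2.8347 = -1.1077
p-value (one-sided, H₁ less) = 0.13400
At α=0.01: p ≥ α → fail to reject H₀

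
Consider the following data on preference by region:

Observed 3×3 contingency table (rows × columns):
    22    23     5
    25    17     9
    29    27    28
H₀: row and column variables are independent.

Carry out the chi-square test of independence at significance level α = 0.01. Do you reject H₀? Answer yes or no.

Row totals [50, 51, 84], col totals [76, 67, 42], n=185
χ² = (22−20.54)²/20.54 + (23−18.11)²/18.11 + (5−11.35)²/11.35 + (25−20.95)²/20.95 + (17−18.47)²/18.47 + (9−11.58)²/11.58 + (29−34.51)²/34.51 + (27−30.42)²/30.42 + (28−19.07)²/19.07 = 11.8980
df = 4
p-value (upper-tail) = 0.01813
At α=0.01: p ≥ α → fail to reject H₀

reject H₀: no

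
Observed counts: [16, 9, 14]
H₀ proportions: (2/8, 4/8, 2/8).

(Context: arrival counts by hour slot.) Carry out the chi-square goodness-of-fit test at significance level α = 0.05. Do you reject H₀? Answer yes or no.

n = 39; E_i = n·p_i = [9.75, 19.50, 9.75]
χ² = (16−9.75)²/9.75 + (9−19.50)²/19.50 + (14−9.75)²/9.75 = 11.5128
df = 2
p-value (upper-tail) = 0.00316
At α=0.05: p < α → reject H₀

reject H₀: yes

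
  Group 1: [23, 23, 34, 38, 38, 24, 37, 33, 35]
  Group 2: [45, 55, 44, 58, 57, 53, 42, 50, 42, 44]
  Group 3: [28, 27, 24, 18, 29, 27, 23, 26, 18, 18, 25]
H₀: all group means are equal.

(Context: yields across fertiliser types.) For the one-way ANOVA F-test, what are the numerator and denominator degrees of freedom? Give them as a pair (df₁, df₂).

degrees of freedom = [2, 27]

k = 3 groups, N = 30 total
df = (k−1, N−k) = (3−1, 30−3) = (2, 27)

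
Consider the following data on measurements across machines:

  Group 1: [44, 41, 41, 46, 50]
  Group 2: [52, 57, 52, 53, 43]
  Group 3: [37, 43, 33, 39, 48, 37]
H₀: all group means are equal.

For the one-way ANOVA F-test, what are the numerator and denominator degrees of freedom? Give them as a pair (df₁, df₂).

k = 3 groups, N = 16 total
df = (k−1, N−k) = (3−1, 16−3) = (2, 13)

degrees of freedom = [2, 13]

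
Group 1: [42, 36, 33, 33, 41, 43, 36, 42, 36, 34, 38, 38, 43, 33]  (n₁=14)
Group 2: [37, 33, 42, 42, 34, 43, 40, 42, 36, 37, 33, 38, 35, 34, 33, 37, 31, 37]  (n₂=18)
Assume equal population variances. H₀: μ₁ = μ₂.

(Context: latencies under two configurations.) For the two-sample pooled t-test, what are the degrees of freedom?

degrees of freedom = 30

df = n₁ + n₂ − 2 = 14 + 18 − 2 = 30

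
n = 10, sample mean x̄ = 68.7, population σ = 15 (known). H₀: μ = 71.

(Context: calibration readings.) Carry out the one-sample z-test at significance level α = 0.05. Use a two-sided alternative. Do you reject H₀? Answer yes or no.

reject H₀: no

SE = σ/√n = 15/√10 = 4.7434
z = (x̄−μ₀)/SE = (68.7−71)/4.7434 = -0.4849
p-value (two-sided) = 0.62776
At α=0.05: p ≥ α → fail to reject H₀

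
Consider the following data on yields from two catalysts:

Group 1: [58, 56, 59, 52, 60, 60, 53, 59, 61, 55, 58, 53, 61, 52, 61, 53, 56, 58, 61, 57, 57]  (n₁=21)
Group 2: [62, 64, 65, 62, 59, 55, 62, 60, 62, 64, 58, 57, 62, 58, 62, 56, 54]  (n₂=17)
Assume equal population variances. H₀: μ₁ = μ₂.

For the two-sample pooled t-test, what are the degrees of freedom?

df = n₁ + n₂ − 2 = 21 + 17 − 2 = 36

degrees of freedom = 36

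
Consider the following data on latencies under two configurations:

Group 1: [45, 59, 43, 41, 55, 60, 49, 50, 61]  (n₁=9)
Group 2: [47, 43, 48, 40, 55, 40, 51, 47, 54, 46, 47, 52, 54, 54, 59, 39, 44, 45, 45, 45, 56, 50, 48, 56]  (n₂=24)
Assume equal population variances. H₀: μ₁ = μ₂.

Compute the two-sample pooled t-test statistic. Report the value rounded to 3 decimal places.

x̄₁=51.444, s₁=7.618, n₁=9
x̄₂=48.542, s₂=5.564, n₂=24
s_p² = [8·7.618² + 23·5.564²]/31 = 37.9413
SE = √(s_p²·(1/9+1/24)) = 2.4076
t = (51.444−48.542)/2.4076 = 1.2057
df = 31

test statistic = 1.206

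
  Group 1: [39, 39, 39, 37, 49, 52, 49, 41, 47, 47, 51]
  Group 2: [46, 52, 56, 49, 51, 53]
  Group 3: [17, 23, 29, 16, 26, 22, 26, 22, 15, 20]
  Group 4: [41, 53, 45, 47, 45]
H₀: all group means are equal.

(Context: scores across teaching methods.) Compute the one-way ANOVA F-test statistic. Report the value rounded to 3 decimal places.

test statistic = 65.733

Group means [44.55, 51.17, 21.60, 46.20], grand mean 38.875
SSB = Σnᵢ(x̄ᵢ−x̄)² = 4512.739; SSW = ΣΣ(x−x̄ᵢ)² = 640.761
MSB = 4512.739/3 = 1504.2465; MSW = 640.761/28 = 22.8843
F = MSB/MSW = 65.7327
df = (3, 28)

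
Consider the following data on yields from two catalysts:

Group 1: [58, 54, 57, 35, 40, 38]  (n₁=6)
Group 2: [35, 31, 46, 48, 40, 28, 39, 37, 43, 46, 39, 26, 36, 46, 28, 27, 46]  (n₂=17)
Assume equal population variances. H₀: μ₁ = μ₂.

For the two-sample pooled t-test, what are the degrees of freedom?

df = n₁ + n₂ − 2 = 6 + 17 − 2 = 21

degrees of freedom = 21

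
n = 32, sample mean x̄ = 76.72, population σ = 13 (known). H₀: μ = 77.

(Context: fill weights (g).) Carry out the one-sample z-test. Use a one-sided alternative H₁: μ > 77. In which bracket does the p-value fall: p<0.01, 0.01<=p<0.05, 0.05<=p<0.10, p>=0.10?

SE = σ/√n = 13/√32 = 2.2981
z = (x̄−μ₀)/SE = (76.72−77)/2.2981 = -0.1218
p-value (one-sided, H₁ greater) = 0.54849
→ bracket: p>=0.10

p-value bracket: p>=0.10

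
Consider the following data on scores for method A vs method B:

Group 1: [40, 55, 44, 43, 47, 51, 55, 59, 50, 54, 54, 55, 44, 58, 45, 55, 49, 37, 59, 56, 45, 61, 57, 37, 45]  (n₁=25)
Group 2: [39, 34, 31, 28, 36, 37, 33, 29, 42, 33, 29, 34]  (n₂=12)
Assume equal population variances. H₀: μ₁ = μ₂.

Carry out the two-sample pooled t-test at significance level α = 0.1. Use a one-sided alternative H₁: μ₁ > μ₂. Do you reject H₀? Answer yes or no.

x̄₁=50.200, s₁=7.095, n₁=25
x̄₂=33.750, s₂=4.245, n₂=12
s_p² = [24·7.095² + 11·4.245²]/35 = 40.1786
SE = √(s_p²·(1/25+1/12)) = 2.2261
t = (50.200−33.750)/2.2261 = 7.3897
df = 35
p-value (one-sided, H₁ greater) = 0.00000
At α=0.1: p < α → reject H₀

reject H₀: yes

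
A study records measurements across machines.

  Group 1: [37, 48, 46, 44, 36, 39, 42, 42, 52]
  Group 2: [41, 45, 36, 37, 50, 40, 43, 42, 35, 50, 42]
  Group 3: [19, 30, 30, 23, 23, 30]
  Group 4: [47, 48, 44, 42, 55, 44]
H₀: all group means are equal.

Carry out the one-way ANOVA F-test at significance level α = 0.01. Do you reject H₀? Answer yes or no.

Group means [42.89, 41.91, 25.83, 46.67], grand mean 40.062
SSB = Σnᵢ(x̄ᵢ−x̄)² = 1585.910; SSW = ΣΣ(x−x̄ᵢ)² = 693.965
MSB = 1585.910/3 = 528.6368; MSW = 693.965/28 = 24.7845
F = MSB/MSW = 21.3294
df = (3, 28)
p-value (upper-tail) = 0.00000
At α=0.01: p < α → reject H₀

reject H₀: yes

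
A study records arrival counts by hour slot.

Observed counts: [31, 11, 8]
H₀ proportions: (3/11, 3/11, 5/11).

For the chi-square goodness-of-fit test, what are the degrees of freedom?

degrees of freedom = 2

df = k − 1 = 3 − 1 = 2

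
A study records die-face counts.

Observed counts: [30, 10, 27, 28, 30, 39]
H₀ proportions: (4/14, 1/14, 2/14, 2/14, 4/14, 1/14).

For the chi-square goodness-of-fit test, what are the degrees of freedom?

degrees of freedom = 5

df = k − 1 = 6 − 1 = 5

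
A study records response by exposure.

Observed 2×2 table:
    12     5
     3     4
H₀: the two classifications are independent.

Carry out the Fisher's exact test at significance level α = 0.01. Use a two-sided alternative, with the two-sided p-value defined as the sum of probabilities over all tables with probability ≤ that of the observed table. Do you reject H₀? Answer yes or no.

reject H₀: no

Margins: r₁=17, r₂=7, c₁=15, c₂=9, n=24
p_obs = C(17,12)·C(7,3)/C(24,15); sum pmf over tables with pmf ≤ p_obs
p-value (two-sided) = 0.35636
At α=0.01: p ≥ α → fail to reject H₀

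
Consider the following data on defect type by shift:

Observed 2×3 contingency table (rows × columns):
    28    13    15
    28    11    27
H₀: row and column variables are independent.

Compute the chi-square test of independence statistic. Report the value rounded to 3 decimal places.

test statistic = 2.794

Row totals [56, 66], col totals [56, 24, 42], n=122
χ² = (28−25.70)²/25.70 + (13−11.02)²/11.02 + (15−19.28)²/19.28 + (28−30.30)²/30.30 + (11−12.98)²/12.98 + (27−22.72)²/22.72 = 2.7943
df = 2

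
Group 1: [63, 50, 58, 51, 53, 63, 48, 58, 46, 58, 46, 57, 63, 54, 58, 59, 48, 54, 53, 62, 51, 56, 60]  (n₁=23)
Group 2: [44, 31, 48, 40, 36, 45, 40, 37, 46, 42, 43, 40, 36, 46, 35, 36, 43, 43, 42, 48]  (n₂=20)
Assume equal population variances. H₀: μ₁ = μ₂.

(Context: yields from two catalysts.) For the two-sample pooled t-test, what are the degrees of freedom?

degrees of freedom = 41

df = n₁ + n₂ − 2 = 23 + 20 − 2 = 41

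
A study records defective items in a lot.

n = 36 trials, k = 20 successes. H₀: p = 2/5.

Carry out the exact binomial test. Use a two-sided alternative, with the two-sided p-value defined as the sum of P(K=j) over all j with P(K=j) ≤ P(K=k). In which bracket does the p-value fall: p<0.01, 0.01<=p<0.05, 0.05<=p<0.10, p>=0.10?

Exact binomial: n=36, k=20, p₀=2/5=0.4000
P(X=j) = C(n,j)·p₀^j·(1−p₀)^(n−j); p = Σ P(X=j) over j with P(X=j) ≤ P(X=20)
p-value (two-sided) = 0.06228
→ bracket: 0.05<=p<0.10

p-value bracket: 0.05<=p<0.10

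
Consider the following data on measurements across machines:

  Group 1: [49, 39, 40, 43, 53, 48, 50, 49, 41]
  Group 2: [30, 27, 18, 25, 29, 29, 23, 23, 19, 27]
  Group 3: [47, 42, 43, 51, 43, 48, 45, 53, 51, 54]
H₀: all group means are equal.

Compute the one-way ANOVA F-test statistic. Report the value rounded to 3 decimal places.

Group means [45.78, 25.00, 47.70], grand mean 39.276
SSB = Σnᵢ(x̄ᵢ−x̄)² = 3128.138; SSW = ΣΣ(x−x̄ᵢ)² = 537.656
MSB = 3128.138/2 = 1564.0688; MSW = 537.656/26 = 20.6791
F = MSB/MSW = 75.6354
df = (2, 26)

test statistic = 75.635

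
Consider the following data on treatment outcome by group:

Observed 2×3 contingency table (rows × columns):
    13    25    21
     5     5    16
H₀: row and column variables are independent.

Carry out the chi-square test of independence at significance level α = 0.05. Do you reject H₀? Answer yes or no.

Row totals [59, 26], col totals [18, 30, 37], n=85
χ² = (13−12.49)²/12.49 + (25−20.82)²/20.82 + (21−25.68)²/25.68 + (5−5.51)²/5.51 + (5−9.18)²/9.18 + (16−11.32)²/11.32 = 5.5963
df = 2
p-value (upper-tail) = 0.06092
At α=0.05: p ≥ α → fail to reject H₀

reject H₀: no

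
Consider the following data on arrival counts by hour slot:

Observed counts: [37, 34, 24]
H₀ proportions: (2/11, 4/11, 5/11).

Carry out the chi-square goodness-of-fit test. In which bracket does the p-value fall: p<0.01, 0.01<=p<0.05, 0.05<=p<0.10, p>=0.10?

p-value bracket: p<0.01

n = 95; E_i = n·p_i = [17.27, 34.55, 43.18]
χ² = (37−17.27)²/17.27 + (34−34.55)²/34.55 + (24−43.18)²/43.18 = 31.0600
df = 2
p-value (upper-tail) = 0.00000
→ bracket: p<0.01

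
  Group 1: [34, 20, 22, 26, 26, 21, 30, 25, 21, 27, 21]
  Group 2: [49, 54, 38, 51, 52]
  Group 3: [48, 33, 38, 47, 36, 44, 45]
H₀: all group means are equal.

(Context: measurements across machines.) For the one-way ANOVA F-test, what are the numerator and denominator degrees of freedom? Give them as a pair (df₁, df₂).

degrees of freedom = [2, 20]

k = 3 groups, N = 23 total
df = (k−1, N−k) = (3−1, 23−3) = (2, 20)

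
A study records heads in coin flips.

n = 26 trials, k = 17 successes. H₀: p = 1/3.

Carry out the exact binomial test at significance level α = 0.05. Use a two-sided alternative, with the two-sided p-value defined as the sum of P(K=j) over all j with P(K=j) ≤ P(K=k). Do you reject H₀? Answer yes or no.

reject H₀: yes

Exact binomial: n=26, k=17, p₀=1/3=0.3333
P(X=j) = C(n,j)·p₀^j·(1−p₀)^(n−j); p = Σ P(X=j) over j with P(X=j) ≤ P(X=17)
p-value (two-sided) = 0.00120
At α=0.05: p < α → reject H₀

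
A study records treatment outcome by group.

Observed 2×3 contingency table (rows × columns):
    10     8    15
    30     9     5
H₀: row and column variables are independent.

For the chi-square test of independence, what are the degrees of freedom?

degrees of freedom = 2

df = (r−1)(c−1) = (2−1)·(3−1) = 2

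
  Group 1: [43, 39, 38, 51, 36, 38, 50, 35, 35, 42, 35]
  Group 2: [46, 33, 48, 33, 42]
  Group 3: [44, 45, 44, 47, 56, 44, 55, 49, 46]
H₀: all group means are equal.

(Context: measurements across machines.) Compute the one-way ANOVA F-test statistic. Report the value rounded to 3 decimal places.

test statistic = 5.057

Group means [40.18, 40.40, 47.78], grand mean 42.960
SSB = Σnᵢ(x̄ᵢ−x̄)² = 326.568; SSW = ΣΣ(x−x̄ᵢ)² = 710.392
MSB = 326.568/2 = 163.2840; MSW = 710.392/22 = 32.2905
F = MSB/MSW = 5.0567
df = (2, 22)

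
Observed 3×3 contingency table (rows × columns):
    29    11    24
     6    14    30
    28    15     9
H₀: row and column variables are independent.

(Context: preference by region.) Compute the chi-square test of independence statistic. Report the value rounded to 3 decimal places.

test statistic = 27.566

Row totals [64, 50, 52], col totals [63, 40, 63], n=166
χ² = (29−24.29)²/24.29 + (11−15.42)²/15.42 + (24−24.29)²/24.29 + (6−18.98)²/18.98 + (14−12.05)²/12.05 + (30−18.98)²/18.98 + (28−19.73)²/19.73 + (15−12.53)²/12.53 + (9−19.73)²/19.73 = 27.5662
df = 4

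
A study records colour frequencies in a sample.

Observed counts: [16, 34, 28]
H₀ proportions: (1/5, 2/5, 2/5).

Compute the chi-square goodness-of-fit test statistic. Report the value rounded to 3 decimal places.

test statistic = 0.590

n = 78; E_i = n·p_i = [15.60, 31.20, 31.20]
χ² = (16−15.60)²/15.60 + (34−31.20)²/31.20 + (28−31.20)²/31.20 = 0.5897
df = 2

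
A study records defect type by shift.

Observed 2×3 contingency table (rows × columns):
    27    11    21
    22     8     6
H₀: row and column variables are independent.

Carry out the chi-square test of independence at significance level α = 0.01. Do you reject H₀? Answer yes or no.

Row totals [59, 36], col totals [49, 19, 27], n=95
χ² = (27−30.43)²/30.43 + (11−11.80)²/11.80 + (21−16.77)²/16.77 + (22−18.57)²/18.57 + (8−7.20)²/7.20 + (6−10.23)²/10.23 = 3.9822
df = 2
p-value (upper-tail) = 0.13654
At α=0.01: p ≥ α → fail to reject H₀

reject H₀: no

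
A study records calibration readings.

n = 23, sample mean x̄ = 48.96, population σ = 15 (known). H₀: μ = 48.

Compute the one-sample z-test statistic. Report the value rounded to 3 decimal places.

SE = σ/√n = 15/√23 = 3.1277
z = (x̄−μ₀)/SE = (48.96−48)/3.1277 = 0.3069

test statistic = 0.307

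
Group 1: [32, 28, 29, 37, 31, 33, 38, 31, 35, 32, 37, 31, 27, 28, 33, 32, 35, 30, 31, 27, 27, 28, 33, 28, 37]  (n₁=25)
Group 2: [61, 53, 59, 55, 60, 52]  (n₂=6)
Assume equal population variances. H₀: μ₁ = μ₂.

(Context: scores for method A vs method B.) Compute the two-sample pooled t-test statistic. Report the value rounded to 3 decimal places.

x̄₁=31.600, s₁=3.440, n₁=25
x̄₂=56.667, s₂=3.830, n₂=6
s_p² = [24·3.440² + 5·3.830²]/29 = 12.3218
SE = √(s_p²·(1/25+1/6)) = 1.5958
t = (31.600−56.667)/1.5958 = -15.7081
df = 29

test statistic = -15.708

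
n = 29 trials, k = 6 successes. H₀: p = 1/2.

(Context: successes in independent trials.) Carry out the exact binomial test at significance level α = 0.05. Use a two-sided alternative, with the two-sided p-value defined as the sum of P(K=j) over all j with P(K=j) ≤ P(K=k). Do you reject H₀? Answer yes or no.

Exact binomial: n=29, k=6, p₀=1/2=0.5000
P(X=j) = C(n,j)·p₀^j·(1−p₀)^(n−j); p = Σ P(X=j) over j with P(X=j) ≤ P(X=6)
p-value (two-sided) = 0.00232
At α=0.05: p < α → reject H₀

reject H₀: yes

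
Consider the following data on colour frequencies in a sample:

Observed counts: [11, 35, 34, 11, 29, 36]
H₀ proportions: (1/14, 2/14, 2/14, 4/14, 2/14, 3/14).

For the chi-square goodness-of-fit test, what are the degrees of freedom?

df = k − 1 = 6 − 1 = 5

degrees of freedom = 5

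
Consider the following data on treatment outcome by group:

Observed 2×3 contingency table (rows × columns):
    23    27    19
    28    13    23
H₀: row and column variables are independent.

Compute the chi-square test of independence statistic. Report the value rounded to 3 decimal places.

Row totals [69, 64], col totals [51, 40, 42], n=133
χ² = (23−26.46)²/26.46 + (27−20.75)²/20.75 + (19−21.79)²/21.79 + (28−24.54)²/24.54 + (13−19.25)²/19.25 + (23−20.21)²/20.21 = 5.5911
df = 2

test statistic = 5.591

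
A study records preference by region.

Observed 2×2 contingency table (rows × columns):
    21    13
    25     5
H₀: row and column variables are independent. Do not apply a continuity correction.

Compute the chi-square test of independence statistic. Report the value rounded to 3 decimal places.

Row totals [34, 30], col totals [46, 18], n=64
χ² = (21−24.44)²/24.44 + (13−9.56)²/9.56 + (25−21.56)²/21.56 + (5−8.44)²/8.44 = 3.6677
df = 1

test statistic = 3.668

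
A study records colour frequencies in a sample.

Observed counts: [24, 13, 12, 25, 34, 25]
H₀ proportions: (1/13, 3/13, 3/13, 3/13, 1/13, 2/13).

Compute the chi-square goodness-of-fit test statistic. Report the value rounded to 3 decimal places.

test statistic = 97.400

n = 133; E_i = n·p_i = [10.23, 30.69, 30.69, 30.69, 10.23, 20.46]
χ² = (24−10.23)²/10.23 + (13−30.69)²/30.69 + (12−30.69)²/30.69 + (25−30.69)²/30.69 + (34−10.23)²/10.23 + (25−20.46)²/20.46 = 97.3997
df = 5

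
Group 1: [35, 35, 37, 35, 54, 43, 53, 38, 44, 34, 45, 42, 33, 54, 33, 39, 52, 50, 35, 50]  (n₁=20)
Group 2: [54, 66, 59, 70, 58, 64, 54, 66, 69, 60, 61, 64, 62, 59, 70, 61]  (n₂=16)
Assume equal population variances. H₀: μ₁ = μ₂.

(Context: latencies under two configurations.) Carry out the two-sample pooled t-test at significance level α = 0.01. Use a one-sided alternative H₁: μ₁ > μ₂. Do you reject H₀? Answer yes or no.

x̄₁=42.050, s₁=7.688, n₁=20
x̄₂=62.312, s₂=5.056, n₂=16
s_p² = [19·7.688² + 15·5.056²]/34 = 44.3055
SE = √(s_p²·(1/20+1/16)) = 2.2326
t = (42.050−62.312)/2.2326 = -9.0759
df = 34
p-value (one-sided, H₁ greater) = 1.00000
At α=0.01: p ≥ α → fail to reject H₀

reject H₀: no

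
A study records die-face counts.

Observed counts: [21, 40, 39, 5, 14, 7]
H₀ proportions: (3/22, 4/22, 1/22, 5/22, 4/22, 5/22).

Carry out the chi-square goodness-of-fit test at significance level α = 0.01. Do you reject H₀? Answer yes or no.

n = 126; E_i = n·p_i = [17.18, 22.91, 5.73, 28.64, 22.91, 28.64]
χ² = (21−17.18)²/17.18 + (40−22.91)²/22.91 + (39−5.73)²/5.73 + (5−28.64)²/28.64 + (14−22.91)²/22.91 + (7−28.64)²/28.64 = 246.2190
df = 5
p-value (upper-tail) = 0.00000
At α=0.01: p < α → reject H₀

reject H₀: yes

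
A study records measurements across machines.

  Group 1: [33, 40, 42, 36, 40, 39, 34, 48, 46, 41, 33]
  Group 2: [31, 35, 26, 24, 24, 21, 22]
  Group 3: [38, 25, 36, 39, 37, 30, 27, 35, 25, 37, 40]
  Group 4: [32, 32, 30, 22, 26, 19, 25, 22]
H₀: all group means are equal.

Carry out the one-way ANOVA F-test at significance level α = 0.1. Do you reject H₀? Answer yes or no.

Group means [39.27, 26.14, 33.55, 26.00], grand mean 32.216
SSB = Σnᵢ(x̄ᵢ−x̄)² = 1134.504; SSW = ΣΣ(x−x̄ᵢ)² = 899.766
MSB = 1134.504/3 = 378.1680; MSW = 899.766/33 = 27.2656
F = MSB/MSW = 13.8698
df = (3, 33)
p-value (upper-tail) = 0.00001
At α=0.1: p < α → reject H₀

reject H₀: yes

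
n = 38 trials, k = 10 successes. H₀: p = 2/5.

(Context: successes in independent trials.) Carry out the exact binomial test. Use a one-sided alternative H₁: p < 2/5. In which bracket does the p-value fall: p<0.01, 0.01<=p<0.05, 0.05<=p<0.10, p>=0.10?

p-value bracket: 0.05<=p<0.10

Exact binomial: n=38, k=10, p₀=2/5=0.4000
P(X≤10) from Σ C(n,i)·p₀^i·(1−p₀)^(n−i)
p-value (one-sided, H₁ less) = 0.05722
→ bracket: 0.05<=p<0.10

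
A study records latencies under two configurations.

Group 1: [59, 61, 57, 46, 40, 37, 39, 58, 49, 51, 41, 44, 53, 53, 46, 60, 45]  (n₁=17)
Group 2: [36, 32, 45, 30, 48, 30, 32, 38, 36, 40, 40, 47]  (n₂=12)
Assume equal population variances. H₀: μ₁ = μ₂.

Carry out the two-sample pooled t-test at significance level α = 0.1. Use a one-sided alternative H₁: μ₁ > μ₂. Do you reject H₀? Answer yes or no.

x̄₁=49.353, s₁=7.874, n₁=17
x̄₂=37.833, s₂=6.365, n₂=12
s_p² = [16·7.874² + 11·6.365²]/27 = 53.2426
SE = √(s_p²·(1/17+1/12)) = 2.7511
t = (49.353−37.833)/2.7511 = 4.1872
df = 27
p-value (one-sided, H₁ greater) = 0.00013
At α=0.1: p < α → reject H₀

reject H₀: yes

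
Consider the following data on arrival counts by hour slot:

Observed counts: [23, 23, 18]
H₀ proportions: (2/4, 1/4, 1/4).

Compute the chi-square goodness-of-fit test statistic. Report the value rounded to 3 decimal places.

n = 64; E_i = n·p_i = [32.00, 16.00, 16.00]
χ² = (23−32.00)²/32.00 + (23−16.00)²/16.00 + (18−16.00)²/16.00 = 5.8438
df = 2

test statistic = 5.844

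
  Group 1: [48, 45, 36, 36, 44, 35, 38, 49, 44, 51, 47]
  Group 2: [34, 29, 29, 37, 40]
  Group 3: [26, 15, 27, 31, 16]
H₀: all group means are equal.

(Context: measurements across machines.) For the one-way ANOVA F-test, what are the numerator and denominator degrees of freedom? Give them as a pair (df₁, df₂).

k = 3 groups, N = 21 total
df = (k−1, N−k) = (3−1, 21−3) = (2, 18)

degrees of freedom = [2, 18]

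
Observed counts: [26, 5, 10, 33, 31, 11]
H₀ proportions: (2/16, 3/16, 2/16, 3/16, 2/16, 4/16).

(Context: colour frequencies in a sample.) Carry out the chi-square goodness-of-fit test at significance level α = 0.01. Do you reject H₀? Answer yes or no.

reject H₀: yes

n = 116; E_i = n·p_i = [14.50, 21.75, 14.50, 21.75, 14.50, 29.00]
χ² = (26−14.50)²/14.50 + (5−21.75)²/21.75 + (10−14.50)²/14.50 + (33−21.75)²/21.75 + (31−14.50)²/14.50 + (11−29.00)²/29.00 = 59.1839
df = 5
p-value (upper-tail) = 0.00000
At α=0.01: p < α → reject H₀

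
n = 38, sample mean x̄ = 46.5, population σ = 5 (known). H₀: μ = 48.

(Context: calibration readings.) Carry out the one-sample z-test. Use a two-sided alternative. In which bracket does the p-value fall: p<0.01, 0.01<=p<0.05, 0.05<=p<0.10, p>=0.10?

p-value bracket: 0.05<=p<0.10

SE = σ/√n = 5/√38 = 0.8111
z = (x̄−μ₀)/SE = (46.5−48)/0.8111 = -1.8493
p-value (two-sided) = 0.06441
→ bracket: 0.05<=p<0.10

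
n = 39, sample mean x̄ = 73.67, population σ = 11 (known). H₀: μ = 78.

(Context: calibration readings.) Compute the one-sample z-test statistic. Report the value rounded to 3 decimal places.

test statistic = -2.458

SE = σ/√n = 11/√39 = 1.7614
z = (x̄−μ₀)/SE = (73.67−78)/1.7614 = -2.4583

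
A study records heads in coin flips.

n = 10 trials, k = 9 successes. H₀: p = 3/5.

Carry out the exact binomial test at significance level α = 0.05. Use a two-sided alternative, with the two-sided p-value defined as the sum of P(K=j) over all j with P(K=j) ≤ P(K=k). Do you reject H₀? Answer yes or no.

reject H₀: no

Exact binomial: n=10, k=9, p₀=3/5=0.6000
P(X=j) = C(n,j)·p₀^j·(1−p₀)^(n−j); p = Σ P(X=j) over j with P(X=j) ≤ P(X=9)
p-value (two-sided) = 0.05865
At α=0.05: p ≥ α → fail to reject H₀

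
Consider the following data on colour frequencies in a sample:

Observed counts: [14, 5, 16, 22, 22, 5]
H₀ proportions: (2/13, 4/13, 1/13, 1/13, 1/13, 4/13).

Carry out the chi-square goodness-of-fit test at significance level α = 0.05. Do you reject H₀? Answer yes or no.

reject H₀: yes

n = 84; E_i = n·p_i = [12.92, 25.85, 6.46, 6.46, 6.46, 25.85]
χ² = (14−12.92)²/12.92 + (5−25.85)²/25.85 + (16−6.46)²/6.46 + (22−6.46)²/6.46 + (22−6.46)²/6.46 + (5−25.85)²/25.85 = 122.5298
df = 5
p-value (upper-tail) = 0.00000
At α=0.05: p < α → reject H₀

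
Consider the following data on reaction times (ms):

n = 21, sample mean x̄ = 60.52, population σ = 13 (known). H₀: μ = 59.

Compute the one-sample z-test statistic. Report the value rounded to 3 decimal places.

SE = σ/√n = 13/√21 = 2.8368
z = (x̄−μ₀)/SE = (60.52−59)/2.8368 = 0.5358

test statistic = 0.536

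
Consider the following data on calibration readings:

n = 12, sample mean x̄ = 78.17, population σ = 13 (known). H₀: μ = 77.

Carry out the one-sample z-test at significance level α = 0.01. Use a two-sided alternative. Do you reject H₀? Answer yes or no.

reject H₀: no

SE = σ/√n = 13/√12 = 3.7528
z = (x̄−μ₀)/SE = (78.17−77)/3.7528 = 0.3118
p-value (two-sided) = 0.75522
At α=0.01: p ≥ α → fail to reject H₀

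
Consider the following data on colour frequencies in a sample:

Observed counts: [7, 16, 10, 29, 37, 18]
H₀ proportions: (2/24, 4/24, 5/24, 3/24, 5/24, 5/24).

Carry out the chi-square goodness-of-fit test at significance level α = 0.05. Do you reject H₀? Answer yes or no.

n = 117; E_i = n·p_i = [9.75, 19.50, 24.38, 14.62, 24.38, 24.38]
χ² = (7−9.75)²/9.75 + (16−19.50)²/19.50 + (10−24.38)²/24.38 + (29−14.62)²/14.62 + (37−24.38)²/24.38 + (18−24.38)²/24.38 = 32.2171
df = 5
p-value (upper-tail) = 0.00001
At α=0.05: p < α → reject H₀

reject H₀: yes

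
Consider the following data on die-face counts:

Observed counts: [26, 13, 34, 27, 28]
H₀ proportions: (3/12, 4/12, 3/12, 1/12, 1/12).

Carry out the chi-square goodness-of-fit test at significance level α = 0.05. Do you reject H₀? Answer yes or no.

n = 128; E_i = n·p_i = [32.00, 42.67, 32.00, 10.67, 10.67]
χ² = (26−32.00)²/32.00 + (13−42.67)²/42.67 + (34−32.00)²/32.00 + (27−10.67)²/10.67 + (28−10.67)²/10.67 = 75.0547
df = 4
p-value (upper-tail) = 0.00000
At α=0.05: p < α → reject H₀

reject H₀: yes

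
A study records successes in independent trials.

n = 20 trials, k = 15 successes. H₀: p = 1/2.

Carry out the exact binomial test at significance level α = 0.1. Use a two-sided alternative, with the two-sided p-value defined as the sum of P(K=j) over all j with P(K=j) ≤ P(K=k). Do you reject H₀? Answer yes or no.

reject H₀: yes

Exact binomial: n=20, k=15, p₀=1/2=0.5000
P(X=j) = C(n,j)·p₀^j·(1−p₀)^(n−j); p = Σ P(X=j) over j with P(X=j) ≤ P(X=15)
p-value (two-sided) = 0.04139
At α=0.1: p < α → reject H₀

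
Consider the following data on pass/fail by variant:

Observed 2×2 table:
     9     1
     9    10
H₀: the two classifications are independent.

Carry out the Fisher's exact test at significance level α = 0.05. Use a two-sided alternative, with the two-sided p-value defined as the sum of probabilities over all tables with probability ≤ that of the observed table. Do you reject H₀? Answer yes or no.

Margins: r₁=10, r₂=19, c₁=18, c₂=11, n=29
p_obs = C(10,9)·C(19,9)/C(29,18); sum pmf over tables with pmf ≤ p_obs
p-value (two-sided) = 0.04364
At α=0.05: p < α → reject H₀

reject H₀: yes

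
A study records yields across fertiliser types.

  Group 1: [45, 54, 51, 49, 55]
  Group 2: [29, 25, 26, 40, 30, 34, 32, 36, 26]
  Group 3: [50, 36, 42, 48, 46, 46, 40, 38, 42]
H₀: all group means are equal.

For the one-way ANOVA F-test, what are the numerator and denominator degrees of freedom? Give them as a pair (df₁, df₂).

k = 3 groups, N = 23 total
df = (k−1, N−k) = (3−1, 23−3) = (2, 20)

degrees of freedom = [2, 20]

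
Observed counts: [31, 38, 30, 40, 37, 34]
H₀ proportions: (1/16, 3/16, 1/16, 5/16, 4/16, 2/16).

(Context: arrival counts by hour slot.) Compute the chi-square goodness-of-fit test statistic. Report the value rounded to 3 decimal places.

n = 210; E_i = n·p_i = [13.12, 39.38, 13.12, 65.62, 52.50, 26.25]
χ² = (31−13.12)²/13.12 + (38−39.38)²/39.38 + (30−13.12)²/13.12 + (40−65.62)²/65.62 + (37−52.50)²/52.50 + (34−26.25)²/26.25 = 62.9587
df = 5

test statistic = 62.959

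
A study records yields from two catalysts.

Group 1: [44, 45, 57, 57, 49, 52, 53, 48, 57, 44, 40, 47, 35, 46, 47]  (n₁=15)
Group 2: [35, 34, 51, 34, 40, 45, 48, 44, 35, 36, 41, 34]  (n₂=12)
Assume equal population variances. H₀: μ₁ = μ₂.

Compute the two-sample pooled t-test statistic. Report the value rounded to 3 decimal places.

test statistic = 3.456

x̄₁=48.067, s₁=6.352, n₁=15
x̄₂=39.750, s₂=6.032, n₂=12
s_p² = [14·6.352² + 11·6.032²]/25 = 38.6073
SE = √(s_p²·(1/15+1/12)) = 2.4065
t = (48.067−39.750)/2.4065 = 3.4560
df = 25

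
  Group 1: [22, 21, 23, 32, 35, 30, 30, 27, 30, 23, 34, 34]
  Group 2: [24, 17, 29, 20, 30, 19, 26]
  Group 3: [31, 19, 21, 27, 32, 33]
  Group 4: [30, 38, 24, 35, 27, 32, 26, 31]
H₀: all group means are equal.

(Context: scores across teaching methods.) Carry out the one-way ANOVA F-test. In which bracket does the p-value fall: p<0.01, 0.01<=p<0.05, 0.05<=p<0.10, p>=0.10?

Group means [28.42, 23.57, 27.17, 30.38], grand mean 27.636
SSB = Σnᵢ(x̄ᵢ−x̄)² = 184.297; SSW = ΣΣ(x−x̄ᵢ)² = 767.339
MSB = 184.297/3 = 61.4324; MSW = 767.339/29 = 26.4600
F = MSB/MSW = 2.3217
df = (3, 29)
p-value (upper-tail) = 0.09591
→ bracket: 0.05<=p<0.10

p-value bracket: 0.05<=p<0.10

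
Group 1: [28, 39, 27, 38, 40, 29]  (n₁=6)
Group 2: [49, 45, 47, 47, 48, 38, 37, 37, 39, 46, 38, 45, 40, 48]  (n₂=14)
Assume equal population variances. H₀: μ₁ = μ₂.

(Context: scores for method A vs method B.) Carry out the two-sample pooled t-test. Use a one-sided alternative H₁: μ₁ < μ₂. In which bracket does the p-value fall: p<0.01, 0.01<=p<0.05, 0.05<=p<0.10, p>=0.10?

x̄₁=33.500, s₁=6.091, n₁=6
x̄₂=43.143, s₂=4.655, n₂=14
s_p² = [5·6.091² + 13·4.655²]/18 = 25.9563
SE = √(s_p²·(1/6+1/14)) = 2.4860
t = (33.500−43.143)/2.4860 = -3.8789
df = 18
p-value (one-sided, H₁ less) = 0.00055
→ bracket: p<0.01

p-value bracket: p<0.01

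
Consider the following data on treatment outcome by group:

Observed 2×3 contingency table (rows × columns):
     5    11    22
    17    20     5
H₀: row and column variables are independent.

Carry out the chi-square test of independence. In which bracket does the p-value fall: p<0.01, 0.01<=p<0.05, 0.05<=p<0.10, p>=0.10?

p-value bracket: p<0.01

Row totals [38, 42], col totals [22, 31, 27], n=80
χ² = (5−10.45)²/10.45 + (11−14.72)²/14.72 + (22−12.82)²/12.82 + (17−11.55)²/11.55 + (20−16.27)²/16.27 + (5−14.18)²/14.18 = 19.7113
df = 2
p-value (upper-tail) = 0.00005
→ bracket: p<0.01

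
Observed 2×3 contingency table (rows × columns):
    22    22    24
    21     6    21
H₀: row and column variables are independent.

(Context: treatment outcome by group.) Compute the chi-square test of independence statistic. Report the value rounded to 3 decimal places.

Row totals [68, 48], col totals [43, 28, 45], n=116
χ² = (22−25.21)²/25.21 + (22−16.41)²/16.41 + (24−26.38)²/26.38 + (21−17.79)²/17.79 + (6−11.59)²/11.59 + (21−18.62)²/18.62 = 6.0991
df = 2

test statistic = 6.099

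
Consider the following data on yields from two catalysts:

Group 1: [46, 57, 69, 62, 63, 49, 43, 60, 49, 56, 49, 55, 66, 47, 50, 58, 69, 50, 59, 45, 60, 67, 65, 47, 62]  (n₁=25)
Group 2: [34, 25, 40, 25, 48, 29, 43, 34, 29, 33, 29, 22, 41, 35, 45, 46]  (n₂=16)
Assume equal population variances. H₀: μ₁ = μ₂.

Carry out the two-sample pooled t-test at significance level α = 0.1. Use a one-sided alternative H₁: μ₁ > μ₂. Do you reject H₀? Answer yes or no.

reject H₀: yes

x̄₁=56.120, s₁=8.110, n₁=25
x̄₂=34.875, s₂=8.156, n₂=16
s_p² = [24·8.110² + 15·8.156²]/39 = 66.0613
SE = √(s_p²·(1/25+1/16)) = 2.6022
t = (56.120−34.875)/2.6022 = 8.1643
df = 39
p-value (one-sided, H₁ greater) = 0.00000
At α=0.1: p < α → reject H₀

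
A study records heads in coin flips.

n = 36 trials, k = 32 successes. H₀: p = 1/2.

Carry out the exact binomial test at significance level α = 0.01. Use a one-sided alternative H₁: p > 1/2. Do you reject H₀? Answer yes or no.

reject H₀: yes

Exact binomial: n=36, k=32, p₀=1/2=0.5000
P(X≥32) from Σ C(n,i)·p₀^i·(1−p₀)^(n−i)
p-value (one-sided, H₁ greater) = 0.00000
At α=0.01: p < α → reject H₀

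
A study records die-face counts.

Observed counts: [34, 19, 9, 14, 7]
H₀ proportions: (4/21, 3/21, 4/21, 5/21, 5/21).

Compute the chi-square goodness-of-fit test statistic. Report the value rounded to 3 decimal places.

n = 83; E_i = n·p_i = [15.81, 11.86, 15.81, 19.76, 19.76]
χ² = (34−15.81)²/15.81 + (19−11.86)²/11.86 + (9−15.81)²/15.81 + (14−19.76)²/19.76 + (7−19.76)²/19.76 = 38.0873
df = 4

test statistic = 38.087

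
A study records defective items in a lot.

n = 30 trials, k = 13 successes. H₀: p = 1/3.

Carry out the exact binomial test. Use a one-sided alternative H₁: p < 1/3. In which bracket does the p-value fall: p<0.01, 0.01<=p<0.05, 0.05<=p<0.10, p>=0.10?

p-value bracket: p>=0.10

Exact binomial: n=30, k=13, p₀=1/3=0.3333
P(X≤13) from Σ C(n,i)·p₀^i·(1−p₀)^(n−i)
p-value (one-sided, H₁ less) = 0.91023
→ bracket: p>=0.10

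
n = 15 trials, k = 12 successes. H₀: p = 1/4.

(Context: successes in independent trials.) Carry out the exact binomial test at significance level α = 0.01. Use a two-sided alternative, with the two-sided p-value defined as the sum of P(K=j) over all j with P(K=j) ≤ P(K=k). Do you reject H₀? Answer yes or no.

Exact binomial: n=15, k=12, p₀=1/4=0.2500
P(X=j) = C(n,j)·p₀^j·(1−p₀)^(n−j); p = Σ P(X=j) over j with P(X=j) ≤ P(X=12)
p-value (two-sided) = 0.00001
At α=0.01: p < α → reject H₀

reject H₀: yes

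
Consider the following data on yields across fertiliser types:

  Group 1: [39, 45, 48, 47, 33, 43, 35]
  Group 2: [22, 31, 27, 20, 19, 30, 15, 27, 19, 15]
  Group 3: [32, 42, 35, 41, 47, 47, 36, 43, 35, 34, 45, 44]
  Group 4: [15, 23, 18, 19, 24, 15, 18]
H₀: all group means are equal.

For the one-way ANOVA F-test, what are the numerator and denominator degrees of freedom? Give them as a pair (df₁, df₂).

k = 4 groups, N = 36 total
df = (k−1, N−k) = (4−1, 36−4) = (3, 32)

degrees of freedom = [3, 32]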